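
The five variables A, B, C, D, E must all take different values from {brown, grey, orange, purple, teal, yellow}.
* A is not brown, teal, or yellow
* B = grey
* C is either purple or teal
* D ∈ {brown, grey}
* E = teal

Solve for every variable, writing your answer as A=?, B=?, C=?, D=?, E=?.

A=orange, B=grey, C=purple, D=brown, E=teal

B's domain is down to {grey}, so B = grey. So A, D can't be grey.
D has just one choice, so D = brown.
That leaves E = teal. So C can't be teal.
C's domain is down to {purple}, so C = purple. So A can't be purple.
A must be orange (only option left).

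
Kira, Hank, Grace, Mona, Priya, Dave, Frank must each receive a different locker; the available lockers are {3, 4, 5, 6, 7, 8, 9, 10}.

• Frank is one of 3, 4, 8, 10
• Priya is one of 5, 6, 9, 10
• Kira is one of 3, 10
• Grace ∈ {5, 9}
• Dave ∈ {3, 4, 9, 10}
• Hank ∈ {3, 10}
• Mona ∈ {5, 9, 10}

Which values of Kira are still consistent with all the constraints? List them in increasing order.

3, 10

The 7 variables together cover exactly {3, 4, 5, 6, 8, 9, 10} — 7 values for 7 variables — and 6 appears only in Priya's list, so Priya = 6.
The 6 still-open variables together cover exactly {3, 4, 5, 8, 9, 10} — 6 values for 6 variables — and 8 appears only in Frank's list, so Frank = 8.
Among the 5 still-open variables, 4 fits only Dave (and all 5 values in {3, 4, 5, 9, 10} must be used), so Dave = 4.
The 2 variables Kira and Hank are confined to {3, 10}, which locks those values in; drop them from Mona.
No further eliminations apply; Kira can still be any of 3, 10.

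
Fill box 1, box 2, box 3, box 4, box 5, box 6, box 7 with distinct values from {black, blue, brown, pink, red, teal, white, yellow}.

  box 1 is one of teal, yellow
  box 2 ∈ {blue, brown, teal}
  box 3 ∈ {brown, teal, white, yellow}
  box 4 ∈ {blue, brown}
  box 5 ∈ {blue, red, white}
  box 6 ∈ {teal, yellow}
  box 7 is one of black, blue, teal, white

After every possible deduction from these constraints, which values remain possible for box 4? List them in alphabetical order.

The 7 variables together cover exactly {black, blue, brown, red, teal, white, yellow} — 7 values for 7 variables — and black appears only in box 7's list, so box 7 = black.
Among the 6 still-open variables, red fits only box 5 (and all 6 values in {blue, brown, red, teal, white, yellow} must be used), so box 5 = red.
The 5 still-open variables draw from only 5 values {blue, brown, teal, white, yellow}, so each is used; only box 3 can be white, hence box 3 = white.
box 1 and box 6 between them cover only {teal, yellow} — a naked pair. Remove those values from box 2.
No further eliminations apply; box 4 can still be any of blue, brown.

blue, brown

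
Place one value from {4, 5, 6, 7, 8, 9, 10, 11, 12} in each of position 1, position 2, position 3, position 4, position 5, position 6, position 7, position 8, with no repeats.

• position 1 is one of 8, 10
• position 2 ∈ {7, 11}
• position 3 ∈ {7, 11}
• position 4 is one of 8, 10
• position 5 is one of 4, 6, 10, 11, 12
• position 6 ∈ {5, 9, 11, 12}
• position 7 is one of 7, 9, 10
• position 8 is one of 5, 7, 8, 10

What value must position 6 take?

12

The 2 variables position 1 and position 4 are confined to {8, 10}, which locks those values in; drop them from position 5, position 7, position 8.
position 2 and position 3 between them cover only {7, 11} — a naked pair. Remove those values from position 5, position 6, position 7, position 8.
position 7's domain is down to {9}, so position 7 = 9. Remove 9 from position 6.
position 8 must be 5 (only option left). Remove 5 from position 6.
So position 6 = 12.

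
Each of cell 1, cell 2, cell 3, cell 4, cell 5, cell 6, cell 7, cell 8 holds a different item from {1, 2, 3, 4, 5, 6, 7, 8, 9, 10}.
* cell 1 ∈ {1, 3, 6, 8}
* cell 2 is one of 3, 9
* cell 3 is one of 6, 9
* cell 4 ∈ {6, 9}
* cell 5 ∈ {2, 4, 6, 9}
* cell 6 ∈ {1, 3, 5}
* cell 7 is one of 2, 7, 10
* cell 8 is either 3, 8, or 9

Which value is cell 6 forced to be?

5

cell 3 and cell 4 share exactly the 2 values {6, 9}; by pigeonhole those values go to them, so strike 6, 9 from cell 1, cell 2, cell 5, cell 8.
cell 2's domain is down to {3}, so cell 2 = 3. Eliminate 3 elsewhere: cell 1, cell 6, cell 8.
cell 8's domain is down to {8}, so cell 8 = 8. So cell 1 can't be 8.
cell 1 must be 1 (only option left). Remove 1 from cell 6.
So cell 6 = 5.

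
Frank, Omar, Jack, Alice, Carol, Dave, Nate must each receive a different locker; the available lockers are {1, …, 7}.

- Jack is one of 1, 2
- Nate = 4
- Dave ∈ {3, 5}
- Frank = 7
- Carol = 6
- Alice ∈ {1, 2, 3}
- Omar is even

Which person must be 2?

Omar

Frank has just one choice, so Frank = 7.
That leaves Carol = 6. Strike 6 from Omar.
Nate must be 4 (only option left). Strike 4 from Omar.
So 2 goes to Omar.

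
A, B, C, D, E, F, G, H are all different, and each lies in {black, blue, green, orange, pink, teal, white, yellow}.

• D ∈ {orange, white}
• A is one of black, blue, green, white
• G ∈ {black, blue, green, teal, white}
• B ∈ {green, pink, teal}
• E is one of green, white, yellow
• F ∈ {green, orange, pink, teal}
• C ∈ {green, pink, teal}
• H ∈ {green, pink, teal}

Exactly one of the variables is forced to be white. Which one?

D

Among the 8 variables, yellow fits only E (and all 8 values in {black, blue, green, orange, pink, teal, white, yellow} must be used), so E = yellow.
B, C, H between them cover only {green, pink, teal} — a naked triple. Remove those values from A, F, G.
F must be orange (only option left). So D can't be orange.
So white goes to D.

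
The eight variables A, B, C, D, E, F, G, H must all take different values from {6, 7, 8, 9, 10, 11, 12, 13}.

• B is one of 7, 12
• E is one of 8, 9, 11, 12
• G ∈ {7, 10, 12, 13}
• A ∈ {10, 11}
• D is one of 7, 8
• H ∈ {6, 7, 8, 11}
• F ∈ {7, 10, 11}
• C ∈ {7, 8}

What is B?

12

The 8 variables draw from only 8 values {6, 7, 8, 9, 10, 11, 12, 13}, so each is used; only H can be 6, hence H = 6.
The 7 still-open variables draw from only 7 values {7, 8, 9, 10, 11, 12, 13}, so each is used; only E can be 9, hence E = 9.
The 6 still-open variables draw from only 6 values {7, 8, 10, 11, 12, 13}, so each is used; only G can be 13, hence G = 13.
Among the 5 still-open variables, 12 fits only B (and all 5 values in {7, 8, 10, 11, 12} must be used), so B = 12.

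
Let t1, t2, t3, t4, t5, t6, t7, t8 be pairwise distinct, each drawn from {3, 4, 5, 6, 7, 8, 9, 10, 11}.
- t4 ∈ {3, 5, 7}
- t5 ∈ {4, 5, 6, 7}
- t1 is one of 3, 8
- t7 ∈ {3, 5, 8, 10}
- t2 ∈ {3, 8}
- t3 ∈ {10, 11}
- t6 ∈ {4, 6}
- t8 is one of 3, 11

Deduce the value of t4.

t1 and t2 between them cover only {3, 8} — a naked pair. Remove those values from t4, t7, t8.
That leaves t8 = 11. So t3 can't be 11.
t3 must be 10 (only option left). Eliminate 10 elsewhere: t7.
t7 must be 5 (only option left). Remove 5 from t4, t5.
So t4 = 7.

7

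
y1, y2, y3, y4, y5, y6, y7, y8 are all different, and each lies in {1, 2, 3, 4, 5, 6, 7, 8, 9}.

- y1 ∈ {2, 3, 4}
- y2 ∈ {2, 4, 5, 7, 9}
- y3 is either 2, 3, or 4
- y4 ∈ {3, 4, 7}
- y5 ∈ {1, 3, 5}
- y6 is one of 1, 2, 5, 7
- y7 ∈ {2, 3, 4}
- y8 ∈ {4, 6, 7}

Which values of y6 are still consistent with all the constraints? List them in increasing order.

The 8 variables together cover exactly {1, 2, 3, 4, 5, 6, 7, 9} — 8 values for 8 variables — and 6 appears only in y8's list, so y8 = 6.
The 7 still-open variables draw from only 7 values {1, 2, 3, 4, 5, 7, 9}, so each is used; only y2 can be 9, hence y2 = 9.
y1, y3, y7 between them cover only {2, 3, 4} — a naked triple. Remove those values from y4, y5, y6.
y4's domain is down to {7}, so y4 = 7. Remove 7 from y6.
No further eliminations apply; y6 can still be any of 1, 5.

1, 5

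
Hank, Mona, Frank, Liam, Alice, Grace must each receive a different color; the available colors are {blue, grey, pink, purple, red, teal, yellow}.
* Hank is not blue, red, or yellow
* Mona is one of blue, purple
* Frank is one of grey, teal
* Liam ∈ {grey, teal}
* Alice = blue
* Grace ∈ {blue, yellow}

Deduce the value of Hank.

pink

Alice's domain is down to {blue}, so Alice = blue. Remove blue from Mona, Grace.
Grace must be yellow (only option left).
That leaves Mona = purple. Strike purple from Hank.
The 3 still-open variables together cover exactly {grey, pink, teal} — 3 values for 3 variables — and pink appears only in Hank's list, so Hank = pink.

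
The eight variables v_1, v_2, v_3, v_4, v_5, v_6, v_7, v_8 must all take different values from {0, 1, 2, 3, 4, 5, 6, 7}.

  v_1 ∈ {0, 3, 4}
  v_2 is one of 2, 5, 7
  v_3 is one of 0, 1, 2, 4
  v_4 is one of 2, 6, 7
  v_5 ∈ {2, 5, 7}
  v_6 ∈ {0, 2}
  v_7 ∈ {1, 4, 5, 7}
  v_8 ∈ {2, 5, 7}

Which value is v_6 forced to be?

The 8 variables draw from only 8 values {0, 1, 2, 3, 4, 5, 6, 7}, so each is used; only v_1 can be 3, hence v_1 = 3.
The 7 still-open variables draw from only 7 values {0, 1, 2, 4, 5, 6, 7}, so each is used; only v_4 can be 6, hence v_4 = 6.
The 3 variables v_2, v_5, v_8 are confined to {2, 5, 7}, which locks those values in; drop them from v_3, v_6, v_7.
So v_6 = 0.

0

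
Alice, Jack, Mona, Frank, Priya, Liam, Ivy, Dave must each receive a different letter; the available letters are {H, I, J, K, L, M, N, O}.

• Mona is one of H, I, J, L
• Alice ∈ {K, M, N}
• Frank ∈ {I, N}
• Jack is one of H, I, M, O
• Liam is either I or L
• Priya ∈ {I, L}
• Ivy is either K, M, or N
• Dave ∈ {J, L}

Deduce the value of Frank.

The 8 variables together cover exactly {H, I, J, K, L, M, N, O} — 8 values for 8 variables — and O appears only in Jack's list, so Jack = O.
Among the 7 still-open variables, H fits only Mona (and all 7 values in {H, I, J, K, L, M, N} must be used), so Mona = H.
The 6 still-open variables draw from only 6 values {I, J, K, L, M, N}, so each is used; only Dave can be J, hence Dave = J.
Priya and Liam between them cover only {I, L} — a naked pair. Remove those values from Frank.
So Frank = N.

N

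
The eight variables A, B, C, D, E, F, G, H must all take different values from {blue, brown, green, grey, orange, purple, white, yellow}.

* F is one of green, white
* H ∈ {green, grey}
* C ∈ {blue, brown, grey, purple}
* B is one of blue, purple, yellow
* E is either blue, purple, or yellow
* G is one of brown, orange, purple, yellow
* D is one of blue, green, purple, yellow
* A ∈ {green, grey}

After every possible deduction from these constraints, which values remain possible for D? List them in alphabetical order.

The 8 variables together cover exactly {blue, brown, green, grey, orange, purple, white, yellow} — 8 values for 8 variables — and orange appears only in G's list, so G = orange.
The 7 still-open variables draw from only 7 values {blue, brown, green, grey, purple, white, yellow}, so each is used; only C can be brown, hence C = brown.
The 6 still-open variables draw from only 6 values {blue, green, grey, purple, white, yellow}, so each is used; only F can be white, hence F = white.
A and H between them cover only {green, grey} — a naked pair. Remove those values from D.
No further eliminations apply; D can still be any of blue, purple, yellow.

blue, purple, yellow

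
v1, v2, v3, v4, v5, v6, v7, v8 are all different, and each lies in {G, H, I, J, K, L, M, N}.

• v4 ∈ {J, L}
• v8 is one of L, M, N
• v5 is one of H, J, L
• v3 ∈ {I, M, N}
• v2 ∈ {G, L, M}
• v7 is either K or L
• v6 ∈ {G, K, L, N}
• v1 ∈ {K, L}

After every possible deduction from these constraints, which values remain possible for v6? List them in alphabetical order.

G, N

The 8 variables together cover exactly {G, H, I, J, K, L, M, N} — 8 values for 8 variables — and H appears only in v5's list, so v5 = H.
Among the 7 still-open variables, I fits only v3 (and all 7 values in {G, I, J, K, L, M, N} must be used), so v3 = I.
Among the 6 still-open variables, J fits only v4 (and all 6 values in {G, J, K, L, M, N} must be used), so v4 = J.
v1 and v7 share exactly the 2 values {K, L}; by pigeonhole those values go to them, so strike K, L from v2, v6, v8.
No further eliminations apply; v6 can still be any of G, N.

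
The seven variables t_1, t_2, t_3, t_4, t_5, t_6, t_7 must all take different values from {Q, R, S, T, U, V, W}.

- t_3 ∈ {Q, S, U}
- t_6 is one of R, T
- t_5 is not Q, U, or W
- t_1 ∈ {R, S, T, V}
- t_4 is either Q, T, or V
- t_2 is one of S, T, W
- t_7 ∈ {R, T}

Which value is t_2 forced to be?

The 7 variables draw from only 7 values {Q, R, S, T, U, V, W}, so each is used; only t_3 can be U, hence t_3 = U.
The 6 still-open variables draw from only 6 values {Q, R, S, T, V, W}, so each is used; only t_4 can be Q, hence t_4 = Q.
The 5 still-open variables together cover exactly {R, S, T, V, W} — 5 values for 5 variables — and W appears only in t_2's list, so t_2 = W.

W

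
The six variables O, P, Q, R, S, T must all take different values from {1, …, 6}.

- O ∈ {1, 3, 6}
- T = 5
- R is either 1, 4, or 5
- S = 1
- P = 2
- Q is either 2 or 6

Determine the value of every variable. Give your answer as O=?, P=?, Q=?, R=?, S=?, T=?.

P has just one choice, so P = 2. Strike 2 from Q.
That leaves Q = 6. So O can't be 6.
S's domain is down to {1}, so S = 1. Strike 1 from O, R.
T must be 5 (only option left). So R can't be 5.
O's domain is down to {3}, so O = 3.
R's domain is down to {4}, so R = 4.

O=3, P=2, Q=6, R=4, S=1, T=5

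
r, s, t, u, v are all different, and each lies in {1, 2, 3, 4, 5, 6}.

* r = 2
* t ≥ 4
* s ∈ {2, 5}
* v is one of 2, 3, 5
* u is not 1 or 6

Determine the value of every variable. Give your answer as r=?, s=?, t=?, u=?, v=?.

r has just one choice, so r = 2. Strike 2 from s, u, v.
s must be 5 (only option left). So t, u, v can't be 5.
v must be 3 (only option left). So u can't be 3.
That leaves u = 4. Strike 4 from t.
That leaves t = 6.

r=2, s=5, t=6, u=4, v=3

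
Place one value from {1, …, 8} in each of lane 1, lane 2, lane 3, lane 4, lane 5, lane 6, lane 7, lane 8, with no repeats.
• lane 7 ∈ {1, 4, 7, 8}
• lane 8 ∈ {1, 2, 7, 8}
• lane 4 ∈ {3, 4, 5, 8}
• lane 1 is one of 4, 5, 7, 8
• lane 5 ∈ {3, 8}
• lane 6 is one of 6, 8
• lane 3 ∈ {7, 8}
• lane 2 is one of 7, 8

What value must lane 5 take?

3

The 8 variables together cover exactly {1, 2, 3, 4, 5, 6, 7, 8} — 8 values for 8 variables — and 2 appears only in lane 8's list, so lane 8 = 2.
The 7 still-open variables together cover exactly {1, 3, 4, 5, 6, 7, 8} — 7 values for 7 variables — and 1 appears only in lane 7's list, so lane 7 = 1.
Among the 6 still-open variables, 6 fits only lane 6 (and all 6 values in {3, 4, 5, 6, 7, 8} must be used), so lane 6 = 6.
The 2 variables lane 2 and lane 3 are confined to {7, 8}, which locks those values in; drop them from lane 1, lane 4, lane 5.
So lane 5 = 3.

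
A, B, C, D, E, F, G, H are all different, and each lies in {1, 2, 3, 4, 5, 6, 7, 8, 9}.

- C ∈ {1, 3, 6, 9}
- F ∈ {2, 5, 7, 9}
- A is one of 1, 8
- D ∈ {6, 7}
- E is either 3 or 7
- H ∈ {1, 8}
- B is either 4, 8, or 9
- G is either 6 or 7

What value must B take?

4

The 2 variables A and H are confined to {1, 8}, which locks those values in; drop them from B, C.
D and G share exactly the 2 values {6, 7}; by pigeonhole those values go to them, so strike 6, 7 from C, E, F.
E's domain is down to {3}, so E = 3. Strike 3 from C.
C's domain is down to {9}, so C = 9. So B, F can't be 9.
So B = 4.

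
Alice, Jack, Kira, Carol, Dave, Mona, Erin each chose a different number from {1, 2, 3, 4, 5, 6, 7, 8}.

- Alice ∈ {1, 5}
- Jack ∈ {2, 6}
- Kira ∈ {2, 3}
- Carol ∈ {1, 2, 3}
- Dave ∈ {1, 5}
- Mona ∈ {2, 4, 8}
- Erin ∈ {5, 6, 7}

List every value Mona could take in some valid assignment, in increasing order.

4, 8

Alice and Dave between them cover only {1, 5} — a naked pair. Remove those values from Carol, Erin.
Kira and Carol between them cover only {2, 3} — a naked pair. Remove those values from Jack, Mona.
That leaves Jack = 6. Remove 6 from Erin.
Erin must be 7 (only option left).
No further eliminations apply; Mona can still be any of 4, 8.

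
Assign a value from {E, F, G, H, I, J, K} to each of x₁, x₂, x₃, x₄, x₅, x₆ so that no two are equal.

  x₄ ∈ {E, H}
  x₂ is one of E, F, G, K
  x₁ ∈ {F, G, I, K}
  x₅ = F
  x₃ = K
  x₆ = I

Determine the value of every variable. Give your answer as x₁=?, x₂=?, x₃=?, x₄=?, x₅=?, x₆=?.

x₃ has just one choice, so x₃ = K. Eliminate K elsewhere: x₁, x₂.
That leaves x₅ = F. So x₁, x₂ can't be F.
x₆ must be I (only option left). Strike I from x₁.
x₁ has just one choice, so x₁ = G. So x₂ can't be G.
x₂ must be E (only option left). Eliminate E elsewhere: x₄.
x₄ must be H (only option left).

x₁=G, x₂=E, x₃=K, x₄=H, x₅=F, x₆=I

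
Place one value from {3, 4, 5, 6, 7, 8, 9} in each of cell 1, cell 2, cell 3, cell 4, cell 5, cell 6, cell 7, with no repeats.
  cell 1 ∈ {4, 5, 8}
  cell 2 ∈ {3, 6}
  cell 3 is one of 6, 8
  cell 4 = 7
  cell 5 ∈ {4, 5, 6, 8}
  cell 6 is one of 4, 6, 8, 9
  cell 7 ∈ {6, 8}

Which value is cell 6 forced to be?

cell 4 must be 7 (only option left).
Among the 6 still-open variables, 3 fits only cell 2 (and all 6 values in {3, 4, 5, 6, 8, 9} must be used), so cell 2 = 3.
The 5 still-open variables together cover exactly {4, 5, 6, 8, 9} — 5 values for 5 variables — and 9 appears only in cell 6's list, so cell 6 = 9.

9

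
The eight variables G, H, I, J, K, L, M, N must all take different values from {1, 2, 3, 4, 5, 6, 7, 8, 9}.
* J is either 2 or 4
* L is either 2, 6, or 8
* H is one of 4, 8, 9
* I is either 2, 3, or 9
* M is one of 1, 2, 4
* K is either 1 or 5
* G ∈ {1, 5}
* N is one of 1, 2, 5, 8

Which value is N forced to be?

8

The 8 variables draw from only 8 values {1, 2, 3, 4, 5, 6, 8, 9}, so each is used; only I can be 3, hence I = 3.
The 7 still-open variables draw from only 7 values {1, 2, 4, 5, 6, 8, 9}, so each is used; only L can be 6, hence L = 6.
Among the 6 still-open variables, 9 fits only H (and all 6 values in {1, 2, 4, 5, 8, 9} must be used), so H = 9.
Among the 5 still-open variables, 8 fits only N (and all 5 values in {1, 2, 4, 5, 8} must be used), so N = 8.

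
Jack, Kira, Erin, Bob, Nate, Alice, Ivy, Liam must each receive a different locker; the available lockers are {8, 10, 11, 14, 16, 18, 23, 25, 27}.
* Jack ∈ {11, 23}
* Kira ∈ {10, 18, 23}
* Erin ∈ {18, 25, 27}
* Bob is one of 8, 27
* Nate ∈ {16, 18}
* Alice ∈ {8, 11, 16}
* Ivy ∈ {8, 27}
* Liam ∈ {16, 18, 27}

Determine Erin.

25

Among the 8 variables, 10 fits only Kira (and all 8 values in {8, 10, 11, 16, 18, 23, 25, 27} must be used), so Kira = 10.
The 7 still-open variables draw from only 7 values {8, 11, 16, 18, 23, 25, 27}, so each is used; only Jack can be 23, hence Jack = 23.
The 6 still-open variables draw from only 6 values {8, 11, 16, 18, 25, 27}, so each is used; only Alice can be 11, hence Alice = 11.
The 5 still-open variables draw from only 5 values {8, 16, 18, 25, 27}, so each is used; only Erin can be 25, hence Erin = 25.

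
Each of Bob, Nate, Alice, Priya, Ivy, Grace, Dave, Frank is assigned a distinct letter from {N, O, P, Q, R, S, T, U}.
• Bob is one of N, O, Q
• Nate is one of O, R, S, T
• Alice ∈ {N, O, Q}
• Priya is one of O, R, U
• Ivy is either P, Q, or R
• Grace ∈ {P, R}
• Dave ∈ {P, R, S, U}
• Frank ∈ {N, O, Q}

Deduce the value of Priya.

Among the 8 variables, T fits only Nate (and all 8 values in {N, O, P, Q, R, S, T, U} must be used), so Nate = T.
The 7 still-open variables draw from only 7 values {N, O, P, Q, R, S, U}, so each is used; only Dave can be S, hence Dave = S.
Among the 6 still-open variables, U fits only Priya (and all 6 values in {N, O, P, Q, R, U} must be used), so Priya = U.

U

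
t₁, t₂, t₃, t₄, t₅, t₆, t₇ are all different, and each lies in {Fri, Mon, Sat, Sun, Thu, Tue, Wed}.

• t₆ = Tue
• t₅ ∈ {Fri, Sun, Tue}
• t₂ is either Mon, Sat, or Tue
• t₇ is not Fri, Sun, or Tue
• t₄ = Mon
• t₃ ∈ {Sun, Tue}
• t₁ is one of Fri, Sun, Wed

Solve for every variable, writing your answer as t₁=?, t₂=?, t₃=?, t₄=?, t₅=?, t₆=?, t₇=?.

t₄ must be Mon (only option left). Remove Mon from t₂, t₇.
t₆'s domain is down to {Tue}, so t₆ = Tue. So t₂, t₃, t₅ can't be Tue.
That leaves t₂ = Sat. Strike Sat from t₇.
That leaves t₃ = Sun. So t₁, t₅ can't be Sun.
t₅ must be Fri (only option left). Remove Fri from t₁.
That leaves t₁ = Wed. Remove Wed from t₇.
t₇ has just one choice, so t₇ = Thu.

t₁=Wed, t₂=Sat, t₃=Sun, t₄=Mon, t₅=Fri, t₆=Tue, t₇=Thu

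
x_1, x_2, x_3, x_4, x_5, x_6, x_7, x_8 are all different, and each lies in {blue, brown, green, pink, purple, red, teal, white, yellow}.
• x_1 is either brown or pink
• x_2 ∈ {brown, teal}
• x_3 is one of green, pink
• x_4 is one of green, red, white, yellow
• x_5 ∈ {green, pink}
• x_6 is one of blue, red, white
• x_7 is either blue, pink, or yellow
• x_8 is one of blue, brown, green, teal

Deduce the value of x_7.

yellow

x_3 and x_5 between them cover only {green, pink} — a naked pair. Remove those values from x_1, x_4, x_7, x_8.
x_1 has just one choice, so x_1 = brown. So x_2, x_8 can't be brown.
x_2 has just one choice, so x_2 = teal. Strike teal from x_8.
x_8's domain is down to {blue}, so x_8 = blue. Remove blue from x_6, x_7.
So x_7 = yellow.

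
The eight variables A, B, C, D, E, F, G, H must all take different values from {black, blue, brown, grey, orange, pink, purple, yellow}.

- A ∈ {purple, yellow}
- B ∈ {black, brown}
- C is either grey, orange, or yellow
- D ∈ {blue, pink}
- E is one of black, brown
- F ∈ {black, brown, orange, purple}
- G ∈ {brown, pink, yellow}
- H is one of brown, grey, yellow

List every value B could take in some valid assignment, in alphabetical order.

black, brown

Among the 8 variables, blue fits only D (and all 8 values in {black, blue, brown, grey, orange, pink, purple, yellow} must be used), so D = blue.
Among the 7 still-open variables, pink fits only G (and all 7 values in {black, brown, grey, orange, pink, purple, yellow} must be used), so G = pink.
The 2 variables B and E are confined to {black, brown}, which locks those values in; drop them from F, H.
No further eliminations apply; B can still be any of black, brown.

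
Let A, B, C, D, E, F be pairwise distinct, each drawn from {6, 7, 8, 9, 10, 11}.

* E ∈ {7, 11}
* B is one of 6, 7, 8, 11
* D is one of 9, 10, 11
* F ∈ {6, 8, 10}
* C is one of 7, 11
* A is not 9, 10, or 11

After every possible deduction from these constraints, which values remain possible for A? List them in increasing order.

Among the 6 variables, 9 fits only D (and all 6 values in {6, 7, 8, 9, 10, 11} must be used), so D = 9.
The 5 still-open variables draw from only 5 values {6, 7, 8, 10, 11}, so each is used; only F can be 10, hence F = 10.
C and E share exactly the 2 values {7, 11}; by pigeonhole those values go to them, so strike 7, 11 from A, B.
No further eliminations apply; A can still be any of 6, 8.

6, 8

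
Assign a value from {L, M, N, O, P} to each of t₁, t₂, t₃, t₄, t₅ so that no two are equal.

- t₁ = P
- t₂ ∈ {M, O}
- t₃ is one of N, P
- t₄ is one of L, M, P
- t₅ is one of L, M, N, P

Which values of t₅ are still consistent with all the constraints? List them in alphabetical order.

t₁'s domain is down to {P}, so t₁ = P. So t₃, t₄, t₅ can't be P.
t₃ has just one choice, so t₃ = N. So t₅ can't be N.
The 3 still-open variables together cover exactly {L, M, O} — 3 values for 3 variables — and O appears only in t₂'s list, so t₂ = O.
No further eliminations apply; t₅ can still be any of L, M.

L, M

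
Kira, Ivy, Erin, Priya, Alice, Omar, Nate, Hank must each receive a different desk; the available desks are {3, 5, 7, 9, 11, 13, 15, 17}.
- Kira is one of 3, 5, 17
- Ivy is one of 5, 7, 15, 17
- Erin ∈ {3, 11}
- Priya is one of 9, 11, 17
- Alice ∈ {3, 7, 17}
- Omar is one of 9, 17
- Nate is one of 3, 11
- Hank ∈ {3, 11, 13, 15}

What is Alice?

7

The 8 variables draw from only 8 values {3, 5, 7, 9, 11, 13, 15, 17}, so each is used; only Hank can be 13, hence Hank = 13.
The 7 still-open variables draw from only 7 values {3, 5, 7, 9, 11, 15, 17}, so each is used; only Ivy can be 15, hence Ivy = 15.
The 6 still-open variables draw from only 6 values {3, 5, 7, 9, 11, 17}, so each is used; only Kira can be 5, hence Kira = 5.
The 5 still-open variables together cover exactly {3, 7, 9, 11, 17} — 5 values for 5 variables — and 7 appears only in Alice's list, so Alice = 7.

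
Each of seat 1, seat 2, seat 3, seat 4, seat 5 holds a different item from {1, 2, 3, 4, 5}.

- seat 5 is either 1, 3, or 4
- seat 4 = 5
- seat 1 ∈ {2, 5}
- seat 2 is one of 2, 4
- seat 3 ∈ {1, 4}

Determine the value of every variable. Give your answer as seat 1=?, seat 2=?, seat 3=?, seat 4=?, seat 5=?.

seat 4 must be 5 (only option left). Strike 5 from seat 1.
seat 1 has just one choice, so seat 1 = 2. Remove 2 from seat 2.
That leaves seat 2 = 4. So seat 3, seat 5 can't be 4.
seat 3 must be 1 (only option left). Remove 1 from seat 5.
seat 5's domain is down to {3}, so seat 5 = 3.

seat 1=2, seat 2=4, seat 3=1, seat 4=5, seat 5=3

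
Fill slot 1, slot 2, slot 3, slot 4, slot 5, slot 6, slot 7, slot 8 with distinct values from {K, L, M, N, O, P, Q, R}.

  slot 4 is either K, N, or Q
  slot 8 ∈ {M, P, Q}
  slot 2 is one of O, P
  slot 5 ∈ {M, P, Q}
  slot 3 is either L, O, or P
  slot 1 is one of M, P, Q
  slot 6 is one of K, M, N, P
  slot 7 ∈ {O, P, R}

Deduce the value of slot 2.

The 8 variables draw from only 8 values {K, L, M, N, O, P, Q, R}, so each is used; only slot 3 can be L, hence slot 3 = L.
The 7 still-open variables draw from only 7 values {K, M, N, O, P, Q, R}, so each is used; only slot 7 can be R, hence slot 7 = R.
Among the 6 still-open variables, O fits only slot 2 (and all 6 values in {K, M, N, O, P, Q} must be used), so slot 2 = O.

O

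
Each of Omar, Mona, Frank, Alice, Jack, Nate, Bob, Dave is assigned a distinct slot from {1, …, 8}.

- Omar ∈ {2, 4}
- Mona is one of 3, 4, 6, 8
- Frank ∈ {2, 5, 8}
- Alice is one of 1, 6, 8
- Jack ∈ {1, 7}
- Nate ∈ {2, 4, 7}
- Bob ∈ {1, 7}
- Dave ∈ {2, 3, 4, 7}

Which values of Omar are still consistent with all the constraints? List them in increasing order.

2, 4

Among the 8 variables, 5 fits only Frank (and all 8 values in {1, 2, 3, 4, 5, 6, 7, 8} must be used), so Frank = 5.
Jack and Bob share exactly the 2 values {1, 7}; by pigeonhole those values go to them, so strike 1, 7 from Alice, Nate, Dave.
Omar and Nate share exactly the 2 values {2, 4}; by pigeonhole those values go to them, so strike 2, 4 from Mona, Dave.
Dave's domain is down to {3}, so Dave = 3. Eliminate 3 elsewhere: Mona.
No further eliminations apply; Omar can still be any of 2, 4.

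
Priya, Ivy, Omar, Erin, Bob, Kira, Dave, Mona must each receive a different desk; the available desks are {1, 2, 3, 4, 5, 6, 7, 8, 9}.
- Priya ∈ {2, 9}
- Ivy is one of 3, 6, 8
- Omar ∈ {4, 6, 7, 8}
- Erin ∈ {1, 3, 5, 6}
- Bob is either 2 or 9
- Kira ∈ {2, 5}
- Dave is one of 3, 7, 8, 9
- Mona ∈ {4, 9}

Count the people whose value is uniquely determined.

2

Priya and Bob between them cover only {2, 9} — a naked pair. Remove those values from Kira, Dave, Mona.
That leaves Kira = 5. Eliminate 5 elsewhere: Erin.
That leaves Mona = 4. Remove 4 from Omar.
Determined: Kira=5, Mona=4. The other people each still have more than one consistent value. That makes 2.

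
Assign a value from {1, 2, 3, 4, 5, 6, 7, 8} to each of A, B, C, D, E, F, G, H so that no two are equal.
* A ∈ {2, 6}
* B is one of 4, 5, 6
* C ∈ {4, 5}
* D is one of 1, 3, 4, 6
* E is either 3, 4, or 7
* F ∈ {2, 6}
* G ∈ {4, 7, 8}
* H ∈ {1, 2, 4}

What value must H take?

1

The 8 variables draw from only 8 values {1, 2, 3, 4, 5, 6, 7, 8}, so each is used; only G can be 8, hence G = 8.
Among the 7 still-open variables, 7 fits only E (and all 7 values in {1, 2, 3, 4, 5, 6, 7} must be used), so E = 7.
Among the 6 still-open variables, 3 fits only D (and all 6 values in {1, 2, 3, 4, 5, 6} must be used), so D = 3.
The 5 still-open variables together cover exactly {1, 2, 4, 5, 6} — 5 values for 5 variables — and 1 appears only in H's list, so H = 1.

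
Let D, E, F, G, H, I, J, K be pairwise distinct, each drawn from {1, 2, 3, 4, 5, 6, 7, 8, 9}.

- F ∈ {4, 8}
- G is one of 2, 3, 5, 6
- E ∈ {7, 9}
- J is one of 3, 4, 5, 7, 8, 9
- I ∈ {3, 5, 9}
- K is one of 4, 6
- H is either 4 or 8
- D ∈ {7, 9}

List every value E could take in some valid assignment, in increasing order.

The 8 variables together cover exactly {2, 3, 4, 5, 6, 7, 8, 9} — 8 values for 8 variables — and 2 appears only in G's list, so G = 2.
The 7 still-open variables together cover exactly {3, 4, 5, 6, 7, 8, 9} — 7 values for 7 variables — and 6 appears only in K's list, so K = 6.
D and E between them cover only {7, 9} — a naked pair. Remove those values from I, J.
F and H between them cover only {4, 8} — a naked pair. Remove those values from J.
No further eliminations apply; E can still be any of 7, 9.

7, 9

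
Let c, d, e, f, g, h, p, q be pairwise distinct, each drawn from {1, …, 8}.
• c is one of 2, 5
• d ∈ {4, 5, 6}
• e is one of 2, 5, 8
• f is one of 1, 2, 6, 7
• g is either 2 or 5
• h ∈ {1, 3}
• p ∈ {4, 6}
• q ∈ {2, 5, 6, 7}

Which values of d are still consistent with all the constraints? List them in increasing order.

4, 6

The 8 variables draw from only 8 values {1, 2, 3, 4, 5, 6, 7, 8}, so each is used; only h can be 3, hence h = 3.
Among the 7 still-open variables, 1 fits only f (and all 7 values in {1, 2, 4, 5, 6, 7, 8} must be used), so f = 1.
Among the 6 still-open variables, 7 fits only q (and all 6 values in {2, 4, 5, 6, 7, 8} must be used), so q = 7.
Among the 5 still-open variables, 8 fits only e (and all 5 values in {2, 4, 5, 6, 8} must be used), so e = 8.
c and g between them cover only {2, 5} — a naked pair. Remove those values from d.
No further eliminations apply; d can still be any of 4, 6.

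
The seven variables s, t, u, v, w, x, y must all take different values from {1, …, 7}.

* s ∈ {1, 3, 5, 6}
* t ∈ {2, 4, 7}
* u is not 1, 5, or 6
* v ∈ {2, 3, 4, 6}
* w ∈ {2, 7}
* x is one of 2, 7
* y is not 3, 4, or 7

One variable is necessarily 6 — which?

w and x share exactly the 2 values {2, 7}; by pigeonhole those values go to them, so strike 2, 7 from t, u, v, y.
t must be 4 (only option left). Remove 4 from u, v.
u must be 3 (only option left). Remove 3 from s, v.
So 6 goes to v.

v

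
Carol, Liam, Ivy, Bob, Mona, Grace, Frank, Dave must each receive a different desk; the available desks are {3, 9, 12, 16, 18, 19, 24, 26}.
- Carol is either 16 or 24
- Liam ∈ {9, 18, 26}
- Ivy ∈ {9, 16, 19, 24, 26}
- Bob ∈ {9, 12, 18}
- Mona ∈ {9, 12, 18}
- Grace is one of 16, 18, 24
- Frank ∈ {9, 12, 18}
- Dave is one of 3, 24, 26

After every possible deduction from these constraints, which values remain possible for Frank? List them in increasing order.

Among the 8 variables, 3 fits only Dave (and all 8 values in {3, 9, 12, 16, 18, 19, 24, 26} must be used), so Dave = 3.
The 7 still-open variables together cover exactly {9, 12, 16, 18, 19, 24, 26} — 7 values for 7 variables — and 19 appears only in Ivy's list, so Ivy = 19.
The 6 still-open variables draw from only 6 values {9, 12, 16, 18, 24, 26}, so each is used; only Liam can be 26, hence Liam = 26.
Bob, Mona, Frank between them cover only {9, 12, 18} — a naked triple. Remove those values from Grace.
No further eliminations apply; Frank can still be any of 9, 12, 18.

9, 12, 18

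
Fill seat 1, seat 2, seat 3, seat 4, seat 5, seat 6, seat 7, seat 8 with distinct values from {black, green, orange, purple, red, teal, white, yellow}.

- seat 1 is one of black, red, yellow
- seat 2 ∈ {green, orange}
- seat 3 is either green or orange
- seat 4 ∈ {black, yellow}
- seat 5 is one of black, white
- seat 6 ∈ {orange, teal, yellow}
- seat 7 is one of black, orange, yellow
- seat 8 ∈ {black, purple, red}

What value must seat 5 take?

white

The 8 variables together cover exactly {black, green, orange, purple, red, teal, white, yellow} — 8 values for 8 variables — and purple appears only in seat 8's list, so seat 8 = purple.
Among the 7 still-open variables, red fits only seat 1 (and all 7 values in {black, green, orange, red, teal, white, yellow} must be used), so seat 1 = red.
The 6 still-open variables together cover exactly {black, green, orange, teal, white, yellow} — 6 values for 6 variables — and teal appears only in seat 6's list, so seat 6 = teal.
The 5 still-open variables together cover exactly {black, green, orange, white, yellow} — 5 values for 5 variables — and white appears only in seat 5's list, so seat 5 = white.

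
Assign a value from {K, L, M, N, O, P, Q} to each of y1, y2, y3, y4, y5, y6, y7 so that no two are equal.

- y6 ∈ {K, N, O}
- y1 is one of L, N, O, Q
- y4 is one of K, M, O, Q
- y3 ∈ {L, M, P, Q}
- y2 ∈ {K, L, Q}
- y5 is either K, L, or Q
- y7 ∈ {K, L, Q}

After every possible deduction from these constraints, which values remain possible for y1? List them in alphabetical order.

N, O

The 7 variables together cover exactly {K, L, M, N, O, P, Q} — 7 values for 7 variables — and P appears only in y3's list, so y3 = P.
The 6 still-open variables together cover exactly {K, L, M, N, O, Q} — 6 values for 6 variables — and M appears only in y4's list, so y4 = M.
y2, y5, y7 share exactly the 3 values {K, L, Q}; by pigeonhole those values go to them, so strike K, L, Q from y1, y6.
No further eliminations apply; y1 can still be any of N, O.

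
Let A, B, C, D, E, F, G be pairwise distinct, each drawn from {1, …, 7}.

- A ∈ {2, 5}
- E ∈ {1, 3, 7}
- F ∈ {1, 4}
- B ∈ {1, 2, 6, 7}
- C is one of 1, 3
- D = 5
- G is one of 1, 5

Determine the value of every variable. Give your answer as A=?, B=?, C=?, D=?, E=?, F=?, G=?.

A=2, B=6, C=3, D=5, E=7, F=4, G=1

D's domain is down to {5}, so D = 5. Remove 5 from A, G.
G must be 1 (only option left). So B, C, E, F can't be 1.
A must be 2 (only option left). So B can't be 2.
C must be 3 (only option left). Eliminate 3 elsewhere: E.
That leaves E = 7. So B can't be 7.
That leaves F = 4.
That leaves B = 6.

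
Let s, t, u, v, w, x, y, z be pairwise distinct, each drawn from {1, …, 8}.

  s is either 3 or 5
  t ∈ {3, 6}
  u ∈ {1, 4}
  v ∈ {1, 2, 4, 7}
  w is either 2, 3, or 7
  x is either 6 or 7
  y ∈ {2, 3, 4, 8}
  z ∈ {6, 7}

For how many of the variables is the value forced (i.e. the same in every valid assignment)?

4

The 8 variables draw from only 8 values {1, 2, 3, 4, 5, 6, 7, 8}, so each is used; only s can be 5, hence s = 5.
The 7 still-open variables together cover exactly {1, 2, 3, 4, 6, 7, 8} — 7 values for 7 variables — and 8 appears only in y's list, so y = 8.
x and z between them cover only {6, 7} — a naked pair. Remove those values from t, v, w.
t must be 3 (only option left). So w can't be 3.
w has just one choice, so w = 2. Remove 2 from v.
Determined: s=5, t=3, w=2, y=8. The other variables each still have more than one consistent value. That makes 4.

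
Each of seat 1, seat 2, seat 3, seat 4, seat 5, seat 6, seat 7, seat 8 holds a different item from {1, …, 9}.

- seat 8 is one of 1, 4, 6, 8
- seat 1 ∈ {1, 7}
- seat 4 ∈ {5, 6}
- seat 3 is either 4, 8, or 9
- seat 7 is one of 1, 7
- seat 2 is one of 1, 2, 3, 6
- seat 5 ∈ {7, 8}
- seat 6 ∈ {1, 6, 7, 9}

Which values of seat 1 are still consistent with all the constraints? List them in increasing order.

seat 1 and seat 7 between them cover only {1, 7} — a naked pair. Remove those values from seat 2, seat 5, seat 6, seat 8.
seat 5 must be 8 (only option left). Strike 8 from seat 3, seat 8.
seat 3, seat 6, seat 8 between them cover only {4, 6, 9} — a naked triple. Remove those values from seat 2, seat 4.
seat 4's domain is down to {5}, so seat 4 = 5.
No further eliminations apply; seat 1 can still be any of 1, 7.

1, 7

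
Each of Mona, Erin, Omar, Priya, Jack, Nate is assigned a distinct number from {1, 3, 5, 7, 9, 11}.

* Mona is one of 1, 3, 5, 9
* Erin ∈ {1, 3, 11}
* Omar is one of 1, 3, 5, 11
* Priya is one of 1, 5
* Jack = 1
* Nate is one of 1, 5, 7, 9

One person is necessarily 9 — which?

Jack must be 1 (only option left). So Mona, Erin, Omar, Priya, Nate can't be 1.
Priya's domain is down to {5}, so Priya = 5. Eliminate 5 elsewhere: Mona, Omar, Nate.
The 4 still-open variables together cover exactly {3, 7, 9, 11} — 4 values for 4 variables — and 7 appears only in Nate's list, so Nate = 7.
Among the 3 still-open variables, 9 fits only Mona (and all 3 values in {3, 9, 11} must be used), so Mona = 9.

Mona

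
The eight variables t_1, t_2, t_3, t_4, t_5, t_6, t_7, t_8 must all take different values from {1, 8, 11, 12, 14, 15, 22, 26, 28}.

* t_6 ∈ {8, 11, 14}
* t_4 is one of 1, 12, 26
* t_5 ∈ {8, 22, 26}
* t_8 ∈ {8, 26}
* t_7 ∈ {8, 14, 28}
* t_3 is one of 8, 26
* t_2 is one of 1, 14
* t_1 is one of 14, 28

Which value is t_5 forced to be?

22

The 8 variables draw from only 8 values {1, 8, 11, 12, 14, 22, 26, 28}, so each is used; only t_6 can be 11, hence t_6 = 11.
The 7 still-open variables draw from only 7 values {1, 8, 12, 14, 22, 26, 28}, so each is used; only t_4 can be 12, hence t_4 = 12.
The 6 still-open variables together cover exactly {1, 8, 14, 22, 26, 28} — 6 values for 6 variables — and 1 appears only in t_2's list, so t_2 = 1.
The 5 still-open variables draw from only 5 values {8, 14, 22, 26, 28}, so each is used; only t_5 can be 22, hence t_5 = 22.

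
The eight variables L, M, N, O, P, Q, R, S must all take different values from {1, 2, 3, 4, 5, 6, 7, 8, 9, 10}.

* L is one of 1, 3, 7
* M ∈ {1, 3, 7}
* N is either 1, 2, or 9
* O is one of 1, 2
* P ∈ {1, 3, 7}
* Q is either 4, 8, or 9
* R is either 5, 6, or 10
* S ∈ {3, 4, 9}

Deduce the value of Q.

L, M, P share exactly the 3 values {1, 3, 7}; by pigeonhole those values go to them, so strike 1, 3, 7 from N, O, S.
O must be 2 (only option left). So N can't be 2.
N's domain is down to {9}, so N = 9. Remove 9 from Q, S.
S must be 4 (only option left). Strike 4 from Q.
So Q = 8.

8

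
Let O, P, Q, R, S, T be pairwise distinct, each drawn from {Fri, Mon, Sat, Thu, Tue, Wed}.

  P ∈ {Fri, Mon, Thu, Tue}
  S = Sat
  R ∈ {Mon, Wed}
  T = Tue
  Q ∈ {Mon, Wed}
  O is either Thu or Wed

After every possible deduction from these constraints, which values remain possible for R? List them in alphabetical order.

Mon, Wed

S must be Sat (only option left).
T's domain is down to {Tue}, so T = Tue. Eliminate Tue elsewhere: P.
The 4 still-open variables draw from only 4 values {Fri, Mon, Thu, Wed}, so each is used; only P can be Fri, hence P = Fri.
Among the 3 still-open variables, Thu fits only O (and all 3 values in {Mon, Thu, Wed} must be used), so O = Thu.
No further eliminations apply; R can still be any of Mon, Wed.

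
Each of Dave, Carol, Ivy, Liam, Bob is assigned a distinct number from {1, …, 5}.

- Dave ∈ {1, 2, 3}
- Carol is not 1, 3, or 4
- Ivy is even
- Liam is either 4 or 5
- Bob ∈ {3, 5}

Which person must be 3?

Bob

The 5 variables together cover exactly {1, 2, 3, 4, 5} — 5 values for 5 variables — and 1 appears only in Dave's list, so Dave = 1.
Among the 4 still-open variables, 3 fits only Bob (and all 4 values in {2, 3, 4, 5} must be used), so Bob = 3.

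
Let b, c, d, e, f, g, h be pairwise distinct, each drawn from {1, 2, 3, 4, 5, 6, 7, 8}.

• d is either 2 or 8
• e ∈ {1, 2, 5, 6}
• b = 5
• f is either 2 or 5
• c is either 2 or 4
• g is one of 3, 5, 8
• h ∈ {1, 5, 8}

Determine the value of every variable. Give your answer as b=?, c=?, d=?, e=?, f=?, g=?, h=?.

b=5, c=4, d=8, e=6, f=2, g=3, h=1

b's domain is down to {5}, so b = 5. So e, f, g, h can't be 5.
That leaves f = 2. Eliminate 2 elsewhere: c, d, e.
That leaves c = 4.
d must be 8 (only option left). Remove 8 from g, h.
g must be 3 (only option left).
h has just one choice, so h = 1. Remove 1 from e.
e's domain is down to {6}, so e = 6.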